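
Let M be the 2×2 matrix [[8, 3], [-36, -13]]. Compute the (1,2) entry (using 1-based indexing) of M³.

63

Characteristic polynomial: μ^2 + 5μ + 4 = (μ + 1)(μ + 4), so the eigenvalues are -4, -1.
μ=-1: eigenvector (1, -3).
μ=-4: eigenvector (-1, 4).
P = [[1, -1], [-3, 4]], D = diag(-1, -4), P⁻¹ = [[4, 1], [3, 1]].
M³ = P·diag(-1, -64)·P⁻¹ = [[188, 63], [-756, -253]].
The requested entry is 63.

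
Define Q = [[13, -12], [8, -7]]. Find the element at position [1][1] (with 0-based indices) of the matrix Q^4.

-1247

Characteristic polynomial: s^2 - 6s + 5 = (s - 5)(s - 1), so the eigenvalues are 1, 5.
s=1: eigenvector (1, 1).
s=5: eigenvector (3, 2).
P = [[1, 3], [1, 2]], D = diag(1, 5), P⁻¹ = [[-2, 3], [1, -1]].
Q⁴ = P·diag(1, 625)·P⁻¹ = [[1873, -1872], [1248, -1247]].
The requested entry is -1247.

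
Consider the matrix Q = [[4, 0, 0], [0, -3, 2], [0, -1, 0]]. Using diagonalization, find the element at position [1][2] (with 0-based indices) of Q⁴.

Characteristic polynomial: λ^3 - λ^2 - 10λ - 8 = (λ - 4)(λ + 1)(λ + 2), so the eigenvalues are -2, -1, 4.
λ=4: eigenvector (1, 0, 0).
λ=-1: eigenvector (0, 1, 1).
λ=-2: eigenvector (0, -2, -1).
P = [[1, 0, 0], [0, 1, -2], [0, 1, -1]], D = diag(4, -1, -2), P⁻¹ = [[1, 0, 0], [0, -1, 2], [0, -1, 1]].
Q⁴ = P·diag(256, 1, 16)·P⁻¹ = [[256, 0, 0], [0, 31, -30], [0, 15, -14]].
The requested entry is -30.

-30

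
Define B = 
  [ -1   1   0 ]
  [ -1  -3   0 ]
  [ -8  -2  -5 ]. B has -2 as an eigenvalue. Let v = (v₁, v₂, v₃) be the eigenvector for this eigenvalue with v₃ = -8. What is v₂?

-4

B + 2I = [[1, 1, 0], [-1, -1, 0], [-8, -2, -3]].
Solving (B + 2I)v = 0 gives the eigenspace spanned by (4, -4, -8).
With v₃ = -8, v = (4, -4, -8), so v₂ = -4.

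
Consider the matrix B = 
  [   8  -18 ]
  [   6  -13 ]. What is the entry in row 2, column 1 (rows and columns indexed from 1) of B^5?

2046

Characteristic polynomial: r^2 + 5r + 4 = (r + 1)(r + 4), so the eigenvalues are -4, -1.
r=-4: eigenvector (-3, -2).
r=-1: eigenvector (2, 1).
P = [[-3, 2], [-2, 1]], D = diag(-4, -1), P⁻¹ = [[1, -2], [2, -3]].
B⁵ = P·diag(-1024, -1)·P⁻¹ = [[3068, -6138], [2046, -4093]].
The requested entry is 2046.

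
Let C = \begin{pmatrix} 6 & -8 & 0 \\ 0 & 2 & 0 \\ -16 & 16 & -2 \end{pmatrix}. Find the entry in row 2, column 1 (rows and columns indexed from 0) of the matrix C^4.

Characteristic polynomial: s^3 - 6s^2 - 4s + 24 = (s - 6)(s - 2)(s + 2), so the eigenvalues are -2, 2, 6.
s=6: eigenvector (1, 0, -2).
s=2: eigenvector (2, 1, -4).
s=-2: eigenvector (0, 0, 1).
P = [[1, 2, 0], [0, 1, 0], [-2, -4, 1]], D = diag(6, 2, -2), P⁻¹ = [[1, -2, 0], [0, 1, 0], [2, 0, 1]].
C⁴ = P·diag(1296, 16, 16)·P⁻¹ = [[1296, -2560, 0], [0, 16, 0], [-2560, 5120, 16]].
The requested entry is 5120.

5120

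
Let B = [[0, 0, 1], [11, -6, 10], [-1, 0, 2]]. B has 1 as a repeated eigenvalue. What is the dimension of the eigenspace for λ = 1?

1

B − 1I = [[-1, 0, 1], [11, -7, 10], [-1, 0, 1]].
This matrix has rank 2, so its null space has dimension 3 − 2 = 1.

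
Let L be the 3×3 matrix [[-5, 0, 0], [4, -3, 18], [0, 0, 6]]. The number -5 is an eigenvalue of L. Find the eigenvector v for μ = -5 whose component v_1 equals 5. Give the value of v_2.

L + 5I = [[0, 0, 0], [4, 2, 18], [0, 0, 11]].
Solving (L + 5I)v = 0 gives the eigenspace spanned by (5, -10, 0).
With v_1 = 5, v = (5, -10, 0), so v_2 = -10.

-10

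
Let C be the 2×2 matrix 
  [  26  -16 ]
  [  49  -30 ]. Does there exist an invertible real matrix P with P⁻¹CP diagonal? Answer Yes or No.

No

Characteristic polynomial: p(μ) = μ^2 + 4μ + 4 = (μ + 2)^2.
μ = -2 has algebraic multiplicity 2; rank(C + 2I) = 1, so geometric multiplicity = 1.
Geometric multiplicity < algebraic multiplicity, so C is not diagonalizable.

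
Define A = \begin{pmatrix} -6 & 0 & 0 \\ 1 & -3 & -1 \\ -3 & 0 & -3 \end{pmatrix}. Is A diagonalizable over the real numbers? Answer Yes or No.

No

Characteristic polynomial: p(μ) = μ^3 + 12μ^2 + 45μ + 54 = (μ + 3)^2(μ + 6).
μ = -3 has algebraic multiplicity 2; rank(A + 3I) = 2, so geometric multiplicity = 1.
Geometric multiplicity < algebraic multiplicity, so A is not diagonalizable.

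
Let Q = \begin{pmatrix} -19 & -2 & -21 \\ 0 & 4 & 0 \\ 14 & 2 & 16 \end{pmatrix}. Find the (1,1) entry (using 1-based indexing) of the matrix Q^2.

67

Characteristic polynomial: s^3 - s^2 - 22s + 40 = (s - 4)(s - 2)(s + 5), so the eigenvalues are -5, 2, 4.
s=-5: eigenvector (3, 0, -2).
s=4: eigenvector (-1, 1, 1).
s=2: eigenvector (-1, 0, 1).
P = [[3, -1, -1], [0, 1, 0], [-2, 1, 1]], D = diag(-5, 4, 2), P⁻¹ = [[1, 0, 1], [0, 1, 0], [2, -1, 3]].
Q² = P·diag(25, 16, 4)·P⁻¹ = [[67, -12, 63], [0, 16, 0], [-42, 12, -38]].
The requested entry is 67.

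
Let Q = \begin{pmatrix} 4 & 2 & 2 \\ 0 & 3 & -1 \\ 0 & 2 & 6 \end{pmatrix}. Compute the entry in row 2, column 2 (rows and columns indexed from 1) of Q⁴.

Characteristic polynomial: μ^3 - 13μ^2 + 56μ - 80 = (μ - 5)(μ - 4)^2, so the eigenvalues are 4, 4, 5.
μ=5: eigenvector (-2, 1, -2).
μ=4: eigenvector (1, 0, 0).
μ=4: eigenvector (-1, 1, -1).
P = [[-2, 1, -1], [1, 0, 1], [-2, 0, -1]], D = diag(5, 4, 4), P⁻¹ = [[0, -1, -1], [1, 0, -1], [0, 2, 1]].
Q⁴ = P·diag(625, 256, 256)·P⁻¹ = [[256, 738, 738], [0, -113, -369], [0, 738, 994]].
The requested entry is -113.

-113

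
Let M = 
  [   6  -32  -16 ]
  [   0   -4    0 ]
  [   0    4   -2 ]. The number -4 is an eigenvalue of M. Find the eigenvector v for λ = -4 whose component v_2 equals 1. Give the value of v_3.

-2

M + 4I = [[10, -32, -16], [0, 0, 0], [0, 4, 2]].
Solving (M + 4I)v = 0 gives the eigenspace spanned by (0, 1, -2).
With v_2 = 1, v = (0, 1, -2), so v_3 = -2.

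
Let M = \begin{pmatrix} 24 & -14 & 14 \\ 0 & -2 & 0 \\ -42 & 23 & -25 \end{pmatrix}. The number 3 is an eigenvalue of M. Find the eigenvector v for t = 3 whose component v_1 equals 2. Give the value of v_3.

-3

M − 3I = [[21, -14, 14], [0, -5, 0], [-42, 23, -28]].
Solving (M − 3I)v = 0 gives the eigenspace spanned by (2, 0, -3).
With v_1 = 2, v = (2, 0, -3), so v_3 = -3.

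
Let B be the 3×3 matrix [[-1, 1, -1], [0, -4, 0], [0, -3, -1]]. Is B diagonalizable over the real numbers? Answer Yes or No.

No

Characteristic polynomial: p(r) = r^3 + 6r^2 + 9r + 4 = (r + 1)^2(r + 4).
r = -1 has algebraic multiplicity 2; rank(B + 1I) = 2, so geometric multiplicity = 1.
Geometric multiplicity < algebraic multiplicity, so B is not diagonalizable.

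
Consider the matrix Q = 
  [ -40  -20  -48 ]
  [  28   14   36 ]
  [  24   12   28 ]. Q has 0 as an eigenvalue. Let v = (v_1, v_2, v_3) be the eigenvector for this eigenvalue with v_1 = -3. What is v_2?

6

Q = [[-40, -20, -48], [28, 14, 36], [24, 12, 28]].
Solving (Q)v = 0 gives the eigenspace spanned by (-3, 6, 0).
With v_1 = -3, v = (-3, 6, 0), so v_2 = 6.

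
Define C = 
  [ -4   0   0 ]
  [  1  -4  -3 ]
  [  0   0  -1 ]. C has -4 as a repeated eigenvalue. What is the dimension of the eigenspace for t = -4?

1

C + 4I = [[0, 0, 0], [1, 0, -3], [0, 0, 3]].
This matrix has rank 2, so its null space has dimension 3 − 2 = 1.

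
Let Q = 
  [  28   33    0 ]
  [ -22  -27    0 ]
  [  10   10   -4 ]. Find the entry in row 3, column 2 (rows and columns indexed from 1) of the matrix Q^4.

Characteristic polynomial: μ^3 + 3μ^2 - 34μ - 120 = (μ - 6)(μ + 4)(μ + 5), so the eigenvalues are -5, -4, 6.
μ=6: eigenvector (3, -2, 1).
μ=-5: eigenvector (-1, 1, 0).
μ=-4: eigenvector (0, 0, 1).
P = [[3, -1, 0], [-2, 1, 0], [1, 0, 1]], D = diag(6, -5, -4), P⁻¹ = [[1, 1, 0], [2, 3, 0], [-1, -1, 1]].
Q⁴ = P·diag(1296, 625, 256)·P⁻¹ = [[2638, 2013, 0], [-1342, -717, 0], [1040, 1040, 256]].
The requested entry is 1040.

1040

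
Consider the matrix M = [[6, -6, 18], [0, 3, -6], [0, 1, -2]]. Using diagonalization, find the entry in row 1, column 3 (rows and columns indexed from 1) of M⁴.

Characteristic polynomial: r^3 - 7r^2 + 6r = r(r - 6)(r - 1), so the eigenvalues are 0, 1, 6.
r=6: eigenvector (1, 0, 0).
r=1: eigenvector (0, 3, 1).
r=0: eigenvector (1, -2, -1).
P = [[1, 0, 1], [0, 3, -2], [0, 1, -1]], D = diag(6, 1, 0), P⁻¹ = [[1, -1, 3], [0, 1, -2], [0, 1, -3]].
M⁴ = P·diag(1296, 1, 0)·P⁻¹ = [[1296, -1296, 3888], [0, 3, -6], [0, 1, -2]].
The requested entry is 3888.

3888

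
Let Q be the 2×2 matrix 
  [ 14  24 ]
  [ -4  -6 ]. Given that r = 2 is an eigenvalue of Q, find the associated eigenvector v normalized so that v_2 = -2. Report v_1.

Q − 2I = [[12, 24], [-4, -8]].
Solving (Q − 2I)v = 0 gives the eigenspace spanned by (4, -2).
With v_2 = -2, v = (4, -2), so v_1 = 4.

4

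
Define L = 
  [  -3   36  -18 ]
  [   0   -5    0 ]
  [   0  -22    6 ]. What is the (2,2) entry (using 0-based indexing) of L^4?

1296

Characteristic polynomial: r^3 + 2r^2 - 33r - 90 = (r - 6)(r + 3)(r + 5), so the eigenvalues are -5, -3, 6.
r=6: eigenvector (-2, 0, 1).
r=-5: eigenvector (0, 1, 2).
r=-3: eigenvector (1, 0, 0).
P = [[-2, 0, 1], [0, 1, 0], [1, 2, 0]], D = diag(6, -5, -3), P⁻¹ = [[0, -2, 1], [0, 1, 0], [1, -4, 2]].
L⁴ = P·diag(1296, 625, 81)·P⁻¹ = [[81, 4860, -2430], [0, 625, 0], [0, -1342, 1296]].
The requested entry is 1296.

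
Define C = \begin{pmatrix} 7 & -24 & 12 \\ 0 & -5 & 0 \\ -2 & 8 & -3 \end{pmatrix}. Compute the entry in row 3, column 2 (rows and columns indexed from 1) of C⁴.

Characteristic polynomial: r^3 + r^2 - 17r + 15 = (r - 3)(r - 1)(r + 5), so the eigenvalues are -5, 1, 3.
r=3: eigenvector (3, 0, -1).
r=1: eigenvector (-2, 0, 1).
r=-5: eigenvector (3, 1, -1).
P = [[3, -2, 3], [0, 0, 1], [-1, 1, -1]], D = diag(3, 1, -5), P⁻¹ = [[1, -1, 2], [1, 0, 3], [0, 1, 0]].
C⁴ = P·diag(81, 1, 625)·P⁻¹ = [[241, 1632, 480], [0, 625, 0], [-80, -544, -159]].
The requested entry is -544.

-544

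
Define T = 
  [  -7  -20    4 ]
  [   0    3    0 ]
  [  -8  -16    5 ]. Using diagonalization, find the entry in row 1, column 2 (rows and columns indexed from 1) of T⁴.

Characteristic polynomial: μ^3 - μ^2 - 9μ + 9 = (μ - 3)(μ - 1)(μ + 3), so the eigenvalues are -3, 1, 3.
μ=1: eigenvector (1, 0, 2).
μ=3: eigenvector (-2, 1, 0).
μ=-3: eigenvector (-1, 0, -1).
P = [[1, -2, -1], [0, 1, 0], [2, 0, -1]], D = diag(1, 3, -3), P⁻¹ = [[-1, -2, 1], [0, 1, 0], [-2, -4, 1]].
T⁴ = P·diag(1, 81, 81)·P⁻¹ = [[161, 160, -80], [0, 81, 0], [160, 320, -79]].
The requested entry is 160.

160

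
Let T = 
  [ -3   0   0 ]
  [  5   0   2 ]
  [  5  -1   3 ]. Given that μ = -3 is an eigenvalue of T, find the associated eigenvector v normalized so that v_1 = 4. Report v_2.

T + 3I = [[0, 0, 0], [5, 3, 2], [5, -1, 6]].
Solving (T + 3I)v = 0 gives the eigenspace spanned by (4, -4, -4).
With v_1 = 4, v = (4, -4, -4), so v_2 = -4.

-4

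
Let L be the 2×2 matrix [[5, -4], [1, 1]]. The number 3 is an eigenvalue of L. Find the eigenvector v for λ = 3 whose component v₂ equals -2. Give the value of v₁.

L − 3I = [[2, -4], [1, -2]].
Solving (L − 3I)v = 0 gives the eigenspace spanned by (-4, -2).
With v₂ = -2, v = (-4, -2), so v₁ = -4.

-4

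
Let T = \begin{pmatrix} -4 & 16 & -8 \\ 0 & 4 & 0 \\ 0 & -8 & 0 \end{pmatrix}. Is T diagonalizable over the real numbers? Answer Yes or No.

Characteristic polynomial: p(μ) = μ^3 - 16μ = μ(μ - 4)(μ + 4).
All 3 eigenvalues are distinct, so T is diagonalizable.

Yes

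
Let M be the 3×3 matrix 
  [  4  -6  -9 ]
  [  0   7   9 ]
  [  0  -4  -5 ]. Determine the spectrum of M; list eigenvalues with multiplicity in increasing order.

1, 1, 4

Characteristic polynomial: p(t) = t^3 - 6t^2 + 9t - 4 = (t - 4)(t - 1)^2.
Roots (with multiplicity): 1, 1, 4.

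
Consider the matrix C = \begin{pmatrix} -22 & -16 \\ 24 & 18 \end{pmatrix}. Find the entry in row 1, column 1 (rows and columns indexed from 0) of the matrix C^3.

Characteristic polynomial: r^2 + 4r - 12 = (r - 2)(r + 6), so the eigenvalues are -6, 2.
r=2: eigenvector (-2, 3).
r=-6: eigenvector (-1, 1).
P = [[-2, -1], [3, 1]], D = diag(2, -6), P⁻¹ = [[1, 1], [-3, -2]].
C³ = P·diag(8, -216)·P⁻¹ = [[-664, -448], [672, 456]].
The requested entry is 456.

456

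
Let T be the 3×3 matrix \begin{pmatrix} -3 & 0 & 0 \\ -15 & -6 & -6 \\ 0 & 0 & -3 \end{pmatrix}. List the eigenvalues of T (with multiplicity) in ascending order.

-6, -3, -3

Characteristic polynomial: p(μ) = μ^3 + 12μ^2 + 45μ + 54 = (μ + 3)^2(μ + 6).
Roots (with multiplicity): -6, -3, -3.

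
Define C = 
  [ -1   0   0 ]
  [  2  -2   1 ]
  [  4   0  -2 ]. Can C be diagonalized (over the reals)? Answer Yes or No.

No

Characteristic polynomial: p(μ) = μ^3 + 5μ^2 + 8μ + 4 = (μ + 1)(μ + 2)^2.
μ = -2 has algebraic multiplicity 2; rank(C + 2I) = 2, so geometric multiplicity = 1.
Geometric multiplicity < algebraic multiplicity, so C is not diagonalizable.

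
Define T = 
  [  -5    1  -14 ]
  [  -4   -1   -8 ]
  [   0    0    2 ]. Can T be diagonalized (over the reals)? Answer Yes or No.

Characteristic polynomial: p(μ) = μ^3 + 4μ^2 - 3μ - 18 = (μ - 2)(μ + 3)^2.
μ = -3 has algebraic multiplicity 2; rank(T + 3I) = 2, so geometric multiplicity = 1.
Geometric multiplicity < algebraic multiplicity, so T is not diagonalizable.

No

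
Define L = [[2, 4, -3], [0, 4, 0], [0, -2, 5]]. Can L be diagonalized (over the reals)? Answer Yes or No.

Yes

Characteristic polynomial: p(μ) = μ^3 - 11μ^2 + 38μ - 40 = (μ - 5)(μ - 4)(μ - 2).
All 3 eigenvalues are distinct, so L is diagonalizable.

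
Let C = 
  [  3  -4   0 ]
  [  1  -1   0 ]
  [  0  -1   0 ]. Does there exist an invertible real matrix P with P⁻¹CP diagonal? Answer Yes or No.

Characteristic polynomial: p(μ) = μ^3 - 2μ^2 + μ = μ(μ - 1)^2.
μ = 1 has algebraic multiplicity 2; rank(C − 1I) = 2, so geometric multiplicity = 1.
Geometric multiplicity < algebraic multiplicity, so C is not diagonalizable.

No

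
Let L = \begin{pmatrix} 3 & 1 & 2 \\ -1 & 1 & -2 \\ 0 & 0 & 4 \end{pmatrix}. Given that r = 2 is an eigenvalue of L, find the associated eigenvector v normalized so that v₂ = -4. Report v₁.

4

L − 2I = [[1, 1, 2], [-1, -1, -2], [0, 0, 2]].
Solving (L − 2I)v = 0 gives the eigenspace spanned by (4, -4, 0).
With v₂ = -4, v = (4, -4, 0), so v₁ = 4.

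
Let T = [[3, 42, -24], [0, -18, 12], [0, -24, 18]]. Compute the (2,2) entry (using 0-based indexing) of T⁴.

1296

Characteristic polynomial: s^3 - 3s^2 - 36s + 108 = (s - 6)(s - 3)(s + 6), so the eigenvalues are -6, 3, 6.
s=-6: eigenvector (2, -1, -1).
s=6: eigenvector (-2, 1, 2).
s=3: eigenvector (1, 0, 0).
P = [[2, -2, 1], [-1, 1, 0], [-1, 2, 0]], D = diag(-6, 6, 3), P⁻¹ = [[0, -2, 1], [0, -1, 1], [1, 2, 0]].
T⁴ = P·diag(1296, 1296, 81)·P⁻¹ = [[81, -2430, 0], [0, 1296, 0], [0, 0, 1296]].
The requested entry is 1296.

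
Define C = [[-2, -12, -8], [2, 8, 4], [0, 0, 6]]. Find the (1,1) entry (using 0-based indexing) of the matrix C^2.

40

Characteristic polynomial: s^3 - 12s^2 + 44s - 48 = (s - 6)(s - 4)(s - 2), so the eigenvalues are 2, 4, 6.
s=4: eigenvector (-2, 1, 0).
s=2: eigenvector (3, -1, 0).
s=6: eigenvector (-4, 2, 1).
P = [[-2, 3, -4], [1, -1, 2], [0, 0, 1]], D = diag(4, 2, 6), P⁻¹ = [[1, 3, -2], [1, 2, 0], [0, 0, 1]].
C² = P·diag(16, 4, 36)·P⁻¹ = [[-20, -72, -80], [12, 40, 40], [0, 0, 36]].
The requested entry is 40.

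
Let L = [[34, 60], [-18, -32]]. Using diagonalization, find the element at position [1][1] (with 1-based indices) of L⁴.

Characteristic polynomial: t^2 - 2t - 8 = (t - 4)(t + 2), so the eigenvalues are -2, 4.
t=4: eigenvector (-2, 1).
t=-2: eigenvector (-5, 3).
P = [[-2, -5], [1, 3]], D = diag(4, -2), P⁻¹ = [[-3, -5], [1, 2]].
L⁴ = P·diag(256, 16)·P⁻¹ = [[1456, 2400], [-720, -1184]].
The requested entry is 1456.

1456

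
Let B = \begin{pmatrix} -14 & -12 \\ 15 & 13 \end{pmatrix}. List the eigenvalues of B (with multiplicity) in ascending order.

-2, 1

Characteristic polynomial: p(t) = t^2 + t - 2 = (t - 1)(t + 2).
Roots (with multiplicity): -2, 1.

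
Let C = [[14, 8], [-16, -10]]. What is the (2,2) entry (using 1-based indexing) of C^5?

-7840

Characteristic polynomial: s^2 - 4s - 12 = (s - 6)(s + 2), so the eigenvalues are -2, 6.
s=-2: eigenvector (1, -2).
s=6: eigenvector (1, -1).
P = [[1, 1], [-2, -1]], D = diag(-2, 6), P⁻¹ = [[-1, -1], [2, 1]].
C⁵ = P·diag(-32, 7776)·P⁻¹ = [[15584, 7808], [-15616, -7840]].
The requested entry is -7840.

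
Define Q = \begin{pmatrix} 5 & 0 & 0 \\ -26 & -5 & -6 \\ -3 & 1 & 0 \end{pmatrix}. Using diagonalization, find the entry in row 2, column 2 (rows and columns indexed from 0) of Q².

Characteristic polynomial: r^3 - 19r - 30 = (r - 5)(r + 2)(r + 3), so the eigenvalues are -3, -2, 5.
r=5: eigenvector (1, -2, -1).
r=-3: eigenvector (0, 3, -1).
r=-2: eigenvector (0, -2, 1).
P = [[1, 0, 0], [-2, 3, -2], [-1, -1, 1]], D = diag(5, -3, -2), P⁻¹ = [[1, 0, 0], [4, 1, 2], [5, 1, 3]].
Q² = P·diag(25, 9, 4)·P⁻¹ = [[25, 0, 0], [18, 19, 30], [-41, -5, -6]].
The requested entry is -6.

-6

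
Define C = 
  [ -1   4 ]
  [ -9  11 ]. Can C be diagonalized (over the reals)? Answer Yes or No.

Characteristic polynomial: p(t) = t^2 - 10t + 25 = (t - 5)^2.
t = 5 has algebraic multiplicity 2; rank(C − 5I) = 1, so geometric multiplicity = 1.
Geometric multiplicity < algebraic multiplicity, so C is not diagonalizable.

No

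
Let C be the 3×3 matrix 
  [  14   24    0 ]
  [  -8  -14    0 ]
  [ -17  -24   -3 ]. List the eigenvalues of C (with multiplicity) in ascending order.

Characteristic polynomial: p(r) = r^3 + 3r^2 - 4r - 12 = (r - 2)(r + 2)(r + 3).
Roots (with multiplicity): -3, -2, 2.

-3, -2, 2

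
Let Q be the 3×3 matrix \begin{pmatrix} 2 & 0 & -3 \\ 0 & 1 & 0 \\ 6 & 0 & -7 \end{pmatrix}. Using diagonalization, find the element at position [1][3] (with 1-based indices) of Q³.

Characteristic polynomial: λ^3 + 4λ^2 - λ - 4 = (λ - 1)(λ + 1)(λ + 4), so the eigenvalues are -4, -1, 1.
λ=-4: eigenvector (1, 0, 2).
λ=1: eigenvector (0, 1, 0).
λ=-1: eigenvector (-1, 0, -1).
P = [[1, 0, -1], [0, 1, 0], [2, 0, -1]], D = diag(-4, 1, -1), P⁻¹ = [[-1, 0, 1], [0, 1, 0], [-2, 0, 1]].
Q³ = P·diag(-64, 1, -1)·P⁻¹ = [[62, 0, -63], [0, 1, 0], [126, 0, -127]].
The requested entry is -63.

-63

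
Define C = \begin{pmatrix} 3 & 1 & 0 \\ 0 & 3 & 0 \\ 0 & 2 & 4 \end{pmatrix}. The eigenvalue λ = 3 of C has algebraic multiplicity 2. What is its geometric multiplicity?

C − 3I = [[0, 1, 0], [0, 0, 0], [0, 2, 1]].
This matrix has rank 2, so its null space has dimension 3 − 2 = 1.

1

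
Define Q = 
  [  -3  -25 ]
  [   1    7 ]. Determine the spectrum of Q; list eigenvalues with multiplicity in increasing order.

2, 2

Characteristic polynomial: p(s) = s^2 - 4s + 4 = (s - 2)^2.
Roots (with multiplicity): 2, 2.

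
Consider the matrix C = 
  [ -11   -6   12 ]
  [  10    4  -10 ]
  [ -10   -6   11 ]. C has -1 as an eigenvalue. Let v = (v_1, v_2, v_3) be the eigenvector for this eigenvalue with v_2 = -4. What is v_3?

-2

C + 1I = [[-10, -6, 12], [10, 5, -10], [-10, -6, 12]].
Solving (C + 1I)v = 0 gives the eigenspace spanned by (0, -4, -2).
With v_2 = -4, v = (0, -4, -2), so v_3 = -2.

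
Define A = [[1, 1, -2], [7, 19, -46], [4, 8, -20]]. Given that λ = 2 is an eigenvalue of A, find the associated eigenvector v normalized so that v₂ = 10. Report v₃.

4

A − 2I = [[-1, 1, -2], [7, 17, -46], [4, 8, -22]].
Solving (A − 2I)v = 0 gives the eigenspace spanned by (2, 10, 4).
With v₂ = 10, v = (2, 10, 4), so v₃ = 4.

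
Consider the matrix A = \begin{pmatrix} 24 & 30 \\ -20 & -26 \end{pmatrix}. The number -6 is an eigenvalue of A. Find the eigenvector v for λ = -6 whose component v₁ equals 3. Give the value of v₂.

-3

A + 6I = [[30, 30], [-20, -20]].
Solving (A + 6I)v = 0 gives the eigenspace spanned by (3, -3).
With v₁ = 3, v = (3, -3), so v₂ = -3.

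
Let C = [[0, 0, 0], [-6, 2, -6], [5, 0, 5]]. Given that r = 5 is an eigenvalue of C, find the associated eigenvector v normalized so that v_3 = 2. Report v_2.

C − 5I = [[-5, 0, 0], [-6, -3, -6], [5, 0, 0]].
Solving (C − 5I)v = 0 gives the eigenspace spanned by (0, -4, 2).
With v_3 = 2, v = (0, -4, 2), so v_2 = -4.

-4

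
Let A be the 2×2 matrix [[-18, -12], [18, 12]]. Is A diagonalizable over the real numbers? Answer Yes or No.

Yes

Characteristic polynomial: p(r) = r^2 + 6r = r(r + 6).
All 2 eigenvalues are distinct, so A is diagonalizable.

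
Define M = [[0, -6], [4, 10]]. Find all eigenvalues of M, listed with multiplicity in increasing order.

4, 6

Characteristic polynomial: p(r) = r^2 - 10r + 24 = (r - 6)(r - 4).
Roots (with multiplicity): 4, 6.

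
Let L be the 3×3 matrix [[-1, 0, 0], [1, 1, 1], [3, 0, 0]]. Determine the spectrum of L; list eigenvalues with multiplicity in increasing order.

Characteristic polynomial: p(λ) = λ^3 - λ = λ(λ - 1)(λ + 1).
Roots (with multiplicity): -1, 0, 1.

-1, 0, 1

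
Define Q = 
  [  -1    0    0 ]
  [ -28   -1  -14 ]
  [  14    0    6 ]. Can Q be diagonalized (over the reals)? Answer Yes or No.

Yes

Characteristic polynomial: p(s) = s^3 - 4s^2 - 11s - 6 = (s - 6)(s + 1)^2.
s = -1 has algebraic multiplicity 2; rank(Q + 1I) = 1, so geometric multiplicity = 2.
Every eigenvalue has geometric = algebraic multiplicity, so Q is diagonalizable.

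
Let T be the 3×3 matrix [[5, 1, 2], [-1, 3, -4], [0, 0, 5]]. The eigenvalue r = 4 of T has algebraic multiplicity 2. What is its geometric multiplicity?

1

T − 4I = [[1, 1, 2], [-1, -1, -4], [0, 0, 1]].
This matrix has rank 2, so its null space has dimension 3 − 2 = 1.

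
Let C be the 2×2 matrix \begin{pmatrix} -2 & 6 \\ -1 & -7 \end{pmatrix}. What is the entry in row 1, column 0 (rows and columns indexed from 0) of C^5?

Characteristic polynomial: μ^2 + 9μ + 20 = (μ + 4)(μ + 5), so the eigenvalues are -5, -4.
μ=-5: eigenvector (-2, 1).
μ=-4: eigenvector (3, -1).
P = [[-2, 3], [1, -1]], D = diag(-5, -4), P⁻¹ = [[1, 3], [1, 2]].
C⁵ = P·diag(-3125, -1024)·P⁻¹ = [[3178, 12606], [-2101, -7327]].
The requested entry is -2101.

-2101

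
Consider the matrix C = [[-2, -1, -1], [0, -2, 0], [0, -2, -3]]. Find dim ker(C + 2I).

1

C + 2I = [[0, -1, -1], [0, 0, 0], [0, -2, -1]].
This matrix has rank 2, so its null space has dimension 3 − 2 = 1.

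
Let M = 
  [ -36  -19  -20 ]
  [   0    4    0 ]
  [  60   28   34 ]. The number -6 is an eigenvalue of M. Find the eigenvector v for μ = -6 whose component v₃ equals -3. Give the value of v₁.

2

M + 6I = [[-30, -19, -20], [0, 10, 0], [60, 28, 40]].
Solving (M + 6I)v = 0 gives the eigenspace spanned by (2, 0, -3).
With v₃ = -3, v = (2, 0, -3), so v₁ = 2.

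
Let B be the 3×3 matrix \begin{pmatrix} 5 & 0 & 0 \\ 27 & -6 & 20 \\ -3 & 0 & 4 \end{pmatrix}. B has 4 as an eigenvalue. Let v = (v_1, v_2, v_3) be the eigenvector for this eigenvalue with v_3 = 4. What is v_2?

B − 4I = [[1, 0, 0], [27, -10, 20], [-3, 0, 0]].
Solving (B − 4I)v = 0 gives the eigenspace spanned by (0, 8, 4).
With v_3 = 4, v = (0, 8, 4), so v_2 = 8.

8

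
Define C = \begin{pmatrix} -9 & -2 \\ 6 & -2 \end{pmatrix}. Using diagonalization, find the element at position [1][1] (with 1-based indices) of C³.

-489

Characteristic polynomial: s^2 + 11s + 30 = (s + 5)(s + 6), so the eigenvalues are -6, -5.
s=-6: eigenvector (2, -3).
s=-5: eigenvector (1, -2).
P = [[2, 1], [-3, -2]], D = diag(-6, -5), P⁻¹ = [[2, 1], [-3, -2]].
C³ = P·diag(-216, -125)·P⁻¹ = [[-489, -182], [546, 148]].
The requested entry is -489.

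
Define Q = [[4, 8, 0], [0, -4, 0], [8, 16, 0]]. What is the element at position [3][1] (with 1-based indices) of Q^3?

128

Characteristic polynomial: μ^3 - 16μ = μ(μ - 4)(μ + 4), so the eigenvalues are -4, 0, 4.
μ=4: eigenvector (1, 0, 2).
μ=-4: eigenvector (-1, 1, -2).
μ=0: eigenvector (0, 0, 1).
P = [[1, -1, 0], [0, 1, 0], [2, -2, 1]], D = diag(4, -4, 0), P⁻¹ = [[1, 1, 0], [0, 1, 0], [-2, 0, 1]].
Q³ = P·diag(64, -64, 0)·P⁻¹ = [[64, 128, 0], [0, -64, 0], [128, 256, 0]].
The requested entry is 128.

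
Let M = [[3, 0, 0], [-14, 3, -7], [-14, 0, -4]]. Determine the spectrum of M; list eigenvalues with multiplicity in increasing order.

-4, 3, 3

Characteristic polynomial: p(s) = s^3 - 2s^2 - 15s + 36 = (s - 3)^2(s + 4).
Roots (with multiplicity): -4, 3, 3.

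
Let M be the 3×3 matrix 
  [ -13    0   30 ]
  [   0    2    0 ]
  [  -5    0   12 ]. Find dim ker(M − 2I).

2

M − 2I = [[-15, 0, 30], [0, 0, 0], [-5, 0, 10]].
This matrix has rank 1, so its null space has dimension 3 − 1 = 2.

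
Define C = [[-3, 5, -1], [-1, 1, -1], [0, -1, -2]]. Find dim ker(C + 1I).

C + 1I = [[-2, 5, -1], [-1, 2, -1], [0, -1, -1]].
This matrix has rank 2, so its null space has dimension 3 − 2 = 1.

1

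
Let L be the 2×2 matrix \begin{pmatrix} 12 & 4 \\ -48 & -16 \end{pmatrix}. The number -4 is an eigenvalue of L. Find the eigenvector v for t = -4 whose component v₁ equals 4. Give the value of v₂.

L + 4I = [[16, 4], [-48, -12]].
Solving (L + 4I)v = 0 gives the eigenspace spanned by (4, -16).
With v₁ = 4, v = (4, -16), so v₂ = -16.

-16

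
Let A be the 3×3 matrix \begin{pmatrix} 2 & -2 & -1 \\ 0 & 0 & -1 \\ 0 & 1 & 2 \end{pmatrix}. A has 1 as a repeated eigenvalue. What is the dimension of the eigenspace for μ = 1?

A − 1I = [[1, -2, -1], [0, -1, -1], [0, 1, 1]].
This matrix has rank 2, so its null space has dimension 3 − 2 = 1.

1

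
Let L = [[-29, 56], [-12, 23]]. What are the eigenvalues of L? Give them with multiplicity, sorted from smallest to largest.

Characteristic polynomial: p(μ) = μ^2 + 6μ + 5 = (μ + 1)(μ + 5).
Roots (with multiplicity): -5, -1.

-5, -1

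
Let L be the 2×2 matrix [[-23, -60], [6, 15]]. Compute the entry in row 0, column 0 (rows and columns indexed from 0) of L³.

-1007

Characteristic polynomial: λ^2 + 8λ + 15 = (λ + 3)(λ + 5), so the eigenvalues are -5, -3.
λ=-5: eigenvector (10, -3).
λ=-3: eigenvector (-3, 1).
P = [[10, -3], [-3, 1]], D = diag(-5, -3), P⁻¹ = [[1, 3], [3, 10]].
L³ = P·diag(-125, -27)·P⁻¹ = [[-1007, -2940], [294, 855]].
The requested entry is -1007.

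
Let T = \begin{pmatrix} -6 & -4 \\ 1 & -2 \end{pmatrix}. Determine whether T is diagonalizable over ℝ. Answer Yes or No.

No

Characteristic polynomial: p(s) = s^2 + 8s + 16 = (s + 4)^2.
s = -4 has algebraic multiplicity 2; rank(T + 4I) = 1, so geometric multiplicity = 1.
Geometric multiplicity < algebraic multiplicity, so T is not diagonalizable.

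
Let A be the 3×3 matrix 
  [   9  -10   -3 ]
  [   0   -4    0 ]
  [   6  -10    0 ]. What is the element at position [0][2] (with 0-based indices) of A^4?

-1215

Characteristic polynomial: μ^3 - 5μ^2 - 18μ + 72 = (μ - 6)(μ - 3)(μ + 4), so the eigenvalues are -4, 3, 6.
μ=6: eigenvector (1, 0, 1).
μ=-4: eigenvector (1, 1, 1).
μ=3: eigenvector (1, 0, 2).
P = [[1, 1, 1], [0, 1, 0], [1, 1, 2]], D = diag(6, -4, 3), P⁻¹ = [[2, -1, -1], [0, 1, 0], [-1, 0, 1]].
A⁴ = P·diag(1296, 256, 81)·P⁻¹ = [[2511, -1040, -1215], [0, 256, 0], [2430, -1040, -1134]].
The requested entry is -1215.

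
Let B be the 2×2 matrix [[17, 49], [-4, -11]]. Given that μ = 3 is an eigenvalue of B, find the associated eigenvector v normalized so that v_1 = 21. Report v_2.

B − 3I = [[14, 49], [-4, -14]].
Solving (B − 3I)v = 0 gives the eigenspace spanned by (21, -6).
With v_1 = 21, v = (21, -6), so v_2 = -6.

-6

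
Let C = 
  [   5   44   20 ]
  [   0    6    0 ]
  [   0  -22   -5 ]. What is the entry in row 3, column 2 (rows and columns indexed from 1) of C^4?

-1342

Characteristic polynomial: t^3 - 6t^2 - 25t + 150 = (t - 6)(t - 5)(t + 5), so the eigenvalues are -5, 5, 6.
t=5: eigenvector (1, 0, 0).
t=6: eigenvector (4, 1, -2).
t=-5: eigenvector (-2, 0, 1).
P = [[1, 4, -2], [0, 1, 0], [0, -2, 1]], D = diag(5, 6, -5), P⁻¹ = [[1, 0, 2], [0, 1, 0], [0, 2, 1]].
C⁴ = P·diag(625, 1296, 625)·P⁻¹ = [[625, 2684, 0], [0, 1296, 0], [0, -1342, 625]].
The requested entry is -1342.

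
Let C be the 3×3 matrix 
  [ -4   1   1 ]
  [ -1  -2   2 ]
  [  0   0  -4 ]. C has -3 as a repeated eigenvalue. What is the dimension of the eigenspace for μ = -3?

1

C + 3I = [[-1, 1, 1], [-1, 1, 2], [0, 0, -1]].
This matrix has rank 2, so its null space has dimension 3 − 2 = 1.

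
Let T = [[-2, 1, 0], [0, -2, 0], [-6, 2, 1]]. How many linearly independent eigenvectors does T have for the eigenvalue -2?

T + 2I = [[0, 1, 0], [0, 0, 0], [-6, 2, 3]].
This matrix has rank 2, so its null space has dimension 3 − 2 = 1.

1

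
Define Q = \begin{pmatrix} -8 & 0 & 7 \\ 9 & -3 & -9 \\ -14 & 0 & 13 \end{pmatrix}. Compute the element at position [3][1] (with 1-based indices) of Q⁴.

-2590

Characteristic polynomial: r^3 - 2r^2 - 21r - 18 = (r - 6)(r + 1)(r + 3), so the eigenvalues are -3, -1, 6.
r=6: eigenvector (1, -1, 2).
r=-3: eigenvector (0, 1, 0).
r=-1: eigenvector (-1, 0, -1).
P = [[1, 0, -1], [-1, 1, 0], [2, 0, -1]], D = diag(6, -3, -1), P⁻¹ = [[-1, 0, 1], [-1, 1, 1], [-2, 0, 1]].
Q⁴ = P·diag(1296, 81, 1)·P⁻¹ = [[-1294, 0, 1295], [1215, 81, -1215], [-2590, 0, 2591]].
The requested entry is -2590.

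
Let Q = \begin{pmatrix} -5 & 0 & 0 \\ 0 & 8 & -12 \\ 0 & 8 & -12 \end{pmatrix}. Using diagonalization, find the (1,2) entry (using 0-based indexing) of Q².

48

Characteristic polynomial: μ^3 + 9μ^2 + 20μ = μ(μ + 4)(μ + 5), so the eigenvalues are -5, -4, 0.
μ=-5: eigenvector (1, 0, 0).
μ=0: eigenvector (0, 3, 2).
μ=-4: eigenvector (0, 1, 1).
P = [[1, 0, 0], [0, 3, 1], [0, 2, 1]], D = diag(-5, 0, -4), P⁻¹ = [[1, 0, 0], [0, 1, -1], [0, -2, 3]].
Q² = P·diag(25, 0, 16)·P⁻¹ = [[25, 0, 0], [0, -32, 48], [0, -32, 48]].
The requested entry is 48.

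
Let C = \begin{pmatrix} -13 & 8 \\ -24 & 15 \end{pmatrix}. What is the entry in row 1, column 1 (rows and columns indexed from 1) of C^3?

-85

Characteristic polynomial: s^2 - 2s - 3 = (s - 3)(s + 1), so the eigenvalues are -1, 3.
s=-1: eigenvector (-2, -3).
s=3: eigenvector (1, 2).
P = [[-2, 1], [-3, 2]], D = diag(-1, 3), P⁻¹ = [[-2, 1], [-3, 2]].
C³ = P·diag(-1, 27)·P⁻¹ = [[-85, 56], [-168, 111]].
The requested entry is -85.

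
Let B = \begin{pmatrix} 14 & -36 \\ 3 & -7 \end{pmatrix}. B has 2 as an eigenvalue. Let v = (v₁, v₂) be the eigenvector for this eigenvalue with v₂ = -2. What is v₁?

B − 2I = [[12, -36], [3, -9]].
Solving (B − 2I)v = 0 gives the eigenspace spanned by (-6, -2).
With v₂ = -2, v = (-6, -2), so v₁ = -6.

-6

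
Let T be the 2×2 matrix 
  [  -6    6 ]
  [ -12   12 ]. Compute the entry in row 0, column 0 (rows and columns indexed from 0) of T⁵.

-7776

Characteristic polynomial: r^2 - 6r = r(r - 6), so the eigenvalues are 0, 6.
r=0: eigenvector (1, 1).
r=6: eigenvector (1, 2).
P = [[1, 1], [1, 2]], D = diag(0, 6), P⁻¹ = [[2, -1], [-1, 1]].
T⁵ = P·diag(0, 7776)·P⁻¹ = [[-7776, 7776], [-15552, 15552]].
The requested entry is -7776.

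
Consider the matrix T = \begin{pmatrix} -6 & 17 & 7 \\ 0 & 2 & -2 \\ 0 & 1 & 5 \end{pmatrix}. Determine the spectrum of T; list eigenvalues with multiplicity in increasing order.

Characteristic polynomial: p(r) = r^3 - r^2 - 30r + 72 = (r - 4)(r - 3)(r + 6).
Roots (with multiplicity): -6, 3, 4.

-6, 3, 4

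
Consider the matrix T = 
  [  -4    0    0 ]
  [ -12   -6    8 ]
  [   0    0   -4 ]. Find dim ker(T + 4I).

T + 4I = [[0, 0, 0], [-12, -2, 8], [0, 0, 0]].
This matrix has rank 1, so its null space has dimension 3 − 1 = 2.

2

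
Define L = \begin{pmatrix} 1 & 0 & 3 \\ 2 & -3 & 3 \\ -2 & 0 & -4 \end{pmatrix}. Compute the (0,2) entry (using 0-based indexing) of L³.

Characteristic polynomial: r^3 + 6r^2 + 11r + 6 = (r + 1)(r + 2)(r + 3), so the eigenvalues are -3, -2, -1.
r=-1: eigenvector (3, 0, -2).
r=-3: eigenvector (0, 1, 0).
r=-2: eigenvector (-1, 1, 1).
P = [[3, 0, -1], [0, 1, 1], [-2, 0, 1]], D = diag(-1, -3, -2), P⁻¹ = [[1, 0, 1], [-2, 1, -3], [2, 0, 3]].
L³ = P·diag(-1, -27, -8)·P⁻¹ = [[13, 0, 21], [38, -27, 57], [-14, 0, -22]].
The requested entry is 21.

21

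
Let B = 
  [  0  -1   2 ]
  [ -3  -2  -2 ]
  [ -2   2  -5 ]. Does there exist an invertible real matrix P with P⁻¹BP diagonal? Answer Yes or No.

Characteristic polynomial: p(λ) = λ^3 + 7λ^2 + 15λ + 9 = (λ + 1)(λ + 3)^2.
λ = -3 has algebraic multiplicity 2; rank(B + 3I) = 2, so geometric multiplicity = 1.
Geometric multiplicity < algebraic multiplicity, so B is not diagonalizable.

No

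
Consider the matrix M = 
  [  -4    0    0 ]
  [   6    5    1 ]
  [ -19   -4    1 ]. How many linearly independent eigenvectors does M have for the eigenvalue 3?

M − 3I = [[-7, 0, 0], [6, 2, 1], [-19, -4, -2]].
This matrix has rank 2, so its null space has dimension 3 − 2 = 1.

1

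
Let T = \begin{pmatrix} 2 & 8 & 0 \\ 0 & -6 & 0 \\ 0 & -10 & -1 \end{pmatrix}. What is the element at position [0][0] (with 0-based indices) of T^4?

Characteristic polynomial: μ^3 + 5μ^2 - 8μ - 12 = (μ - 2)(μ + 1)(μ + 6), so the eigenvalues are -6, -1, 2.
μ=2: eigenvector (1, 0, 0).
μ=-6: eigenvector (-1, 1, 2).
μ=-1: eigenvector (0, 0, 1).
P = [[1, -1, 0], [0, 1, 0], [0, 2, 1]], D = diag(2, -6, -1), P⁻¹ = [[1, 1, 0], [0, 1, 0], [0, -2, 1]].
T⁴ = P·diag(16, 1296, 1)·P⁻¹ = [[16, -1280, 0], [0, 1296, 0], [0, 2590, 1]].
The requested entry is 16.

16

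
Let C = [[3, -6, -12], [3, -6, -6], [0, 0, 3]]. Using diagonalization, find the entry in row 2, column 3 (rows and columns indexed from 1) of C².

Characteristic polynomial: λ^3 - 9λ = λ(λ - 3)(λ + 3), so the eigenvalues are -3, 0, 3.
λ=-3: eigenvector (1, 1, 0).
λ=0: eigenvector (-2, -1, 0).
λ=3: eigenvector (-4, -2, 1).
P = [[1, -2, -4], [1, -1, -2], [0, 0, 1]], D = diag(-3, 0, 3), P⁻¹ = [[-1, 2, 0], [-1, 1, -2], [0, 0, 1]].
C² = P·diag(9, 0, 9)·P⁻¹ = [[-9, 18, -36], [-9, 18, -18], [0, 0, 9]].
The requested entry is -18.

-18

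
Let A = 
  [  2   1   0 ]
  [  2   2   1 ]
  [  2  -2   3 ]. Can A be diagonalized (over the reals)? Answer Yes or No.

No

Characteristic polynomial: p(μ) = μ^3 - 7μ^2 + 16μ - 12 = (μ - 3)(μ - 2)^2.
μ = 2 has algebraic multiplicity 2; rank(A − 2I) = 2, so geometric multiplicity = 1.
Geometric multiplicity < algebraic multiplicity, so A is not diagonalizable.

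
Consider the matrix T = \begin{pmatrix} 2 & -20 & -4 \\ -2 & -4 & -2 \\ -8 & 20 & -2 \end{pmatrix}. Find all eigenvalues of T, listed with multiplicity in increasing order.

Characteristic polynomial: p(λ) = λ^3 + 4λ^2 - 36λ - 144 = (λ - 6)(λ + 4)(λ + 6).
Roots (with multiplicity): -6, -4, 6.

-6, -4, 6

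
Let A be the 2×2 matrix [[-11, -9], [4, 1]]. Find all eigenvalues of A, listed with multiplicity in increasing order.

Characteristic polynomial: p(t) = t^2 + 10t + 25 = (t + 5)^2.
Roots (with multiplicity): -5, -5.

-5, -5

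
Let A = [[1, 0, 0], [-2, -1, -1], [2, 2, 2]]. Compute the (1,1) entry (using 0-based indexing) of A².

-1

Characteristic polynomial: λ^3 - 2λ^2 + λ = λ(λ - 1)^2, so the eigenvalues are 0, 1, 1.
λ=1: eigenvector (1, 0, -2).
λ=1: eigenvector (0, -1, 2).
λ=0: eigenvector (0, -1, 1).
P = [[1, 0, 0], [0, -1, -1], [-2, 2, 1]], D = diag(1, 1, 0), P⁻¹ = [[1, 0, 0], [2, 1, 1], [-2, -2, -1]].
A² = P·diag(1, 1, 0)·P⁻¹ = [[1, 0, 0], [-2, -1, -1], [2, 2, 2]].
The requested entry is -1.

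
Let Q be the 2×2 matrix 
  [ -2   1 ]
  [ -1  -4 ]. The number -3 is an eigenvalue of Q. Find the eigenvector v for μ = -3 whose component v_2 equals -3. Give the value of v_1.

3

Q + 3I = [[1, 1], [-1, -1]].
Solving (Q + 3I)v = 0 gives the eigenspace spanned by (3, -3).
With v_2 = -3, v = (3, -3), so v_1 = 3.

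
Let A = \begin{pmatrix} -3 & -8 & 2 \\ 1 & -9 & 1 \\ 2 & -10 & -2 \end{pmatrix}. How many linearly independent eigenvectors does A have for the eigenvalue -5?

A + 5I = [[2, -8, 2], [1, -4, 1], [2, -10, 3]].
This matrix has rank 2, so its null space has dimension 3 − 2 = 1.

1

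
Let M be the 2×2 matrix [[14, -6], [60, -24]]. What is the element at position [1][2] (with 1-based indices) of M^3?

Characteristic polynomial: μ^2 + 10μ + 24 = (μ + 4)(μ + 6), so the eigenvalues are -6, -4.
μ=-4: eigenvector (1, 3).
μ=-6: eigenvector (3, 10).
P = [[1, 3], [3, 10]], D = diag(-4, -6), P⁻¹ = [[10, -3], [-3, 1]].
M³ = P·diag(-64, -216)·P⁻¹ = [[1304, -456], [4560, -1584]].
The requested entry is -456.

-456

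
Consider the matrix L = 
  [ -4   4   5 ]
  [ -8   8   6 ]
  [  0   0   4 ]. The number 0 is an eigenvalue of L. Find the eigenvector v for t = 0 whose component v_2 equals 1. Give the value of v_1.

1

L = [[-4, 4, 5], [-8, 8, 6], [0, 0, 4]].
Solving (L)v = 0 gives the eigenspace spanned by (1, 1, 0).
With v_2 = 1, v = (1, 1, 0), so v_1 = 1.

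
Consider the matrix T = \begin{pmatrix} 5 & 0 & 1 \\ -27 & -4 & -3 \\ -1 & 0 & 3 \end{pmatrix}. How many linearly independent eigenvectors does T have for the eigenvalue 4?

T − 4I = [[1, 0, 1], [-27, -8, -3], [-1, 0, -1]].
This matrix has rank 2, so its null space has dimension 3 − 2 = 1.

1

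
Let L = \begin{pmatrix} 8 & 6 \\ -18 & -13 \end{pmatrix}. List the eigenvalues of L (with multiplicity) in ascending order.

Characteristic polynomial: p(r) = r^2 + 5r + 4 = (r + 1)(r + 4).
Roots (with multiplicity): -4, -1.

-4, -1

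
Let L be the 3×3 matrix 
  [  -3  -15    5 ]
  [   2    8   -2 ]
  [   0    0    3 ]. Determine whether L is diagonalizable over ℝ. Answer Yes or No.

Characteristic polynomial: p(s) = s^3 - 8s^2 + 21s - 18 = (s - 3)^2(s - 2).
s = 3 has algebraic multiplicity 2; rank(L − 3I) = 2, so geometric multiplicity = 1.
Geometric multiplicity < algebraic multiplicity, so L is not diagonalizable.

No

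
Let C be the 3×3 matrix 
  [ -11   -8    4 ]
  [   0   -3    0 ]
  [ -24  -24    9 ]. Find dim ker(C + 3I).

2

C + 3I = [[-8, -8, 4], [0, 0, 0], [-24, -24, 12]].
This matrix has rank 1, so its null space has dimension 3 − 1 = 2.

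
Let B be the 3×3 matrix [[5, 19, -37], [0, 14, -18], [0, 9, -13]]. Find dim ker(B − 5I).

B − 5I = [[0, 19, -37], [0, 9, -18], [0, 9, -18]].
This matrix has rank 2, so its null space has dimension 3 − 2 = 1.

1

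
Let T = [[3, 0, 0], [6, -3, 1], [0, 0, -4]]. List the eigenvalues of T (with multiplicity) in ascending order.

Characteristic polynomial: p(μ) = μ^3 + 4μ^2 - 9μ - 36 = (μ - 3)(μ + 3)(μ + 4).
Roots (with multiplicity): -4, -3, 3.

-4, -3, 3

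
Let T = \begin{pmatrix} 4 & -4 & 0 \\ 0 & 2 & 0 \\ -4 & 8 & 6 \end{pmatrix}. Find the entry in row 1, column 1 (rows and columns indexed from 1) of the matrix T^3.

64

Characteristic polynomial: s^3 - 12s^2 + 44s - 48 = (s - 6)(s - 4)(s - 2), so the eigenvalues are 2, 4, 6.
s=2: eigenvector (2, 1, 0).
s=4: eigenvector (1, 0, 2).
s=6: eigenvector (0, 0, 1).
P = [[2, 1, 0], [1, 0, 0], [0, 2, 1]], D = diag(2, 4, 6), P⁻¹ = [[0, 1, 0], [1, -2, 0], [-2, 4, 1]].
T³ = P·diag(8, 64, 216)·P⁻¹ = [[64, -112, 0], [0, 8, 0], [-304, 608, 216]].
The requested entry is 64.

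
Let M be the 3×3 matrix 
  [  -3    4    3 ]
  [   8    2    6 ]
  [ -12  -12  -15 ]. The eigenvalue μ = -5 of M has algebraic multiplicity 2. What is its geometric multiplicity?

1

M + 5I = [[2, 4, 3], [8, 7, 6], [-12, -12, -10]].
This matrix has rank 2, so its null space has dimension 3 − 2 = 1.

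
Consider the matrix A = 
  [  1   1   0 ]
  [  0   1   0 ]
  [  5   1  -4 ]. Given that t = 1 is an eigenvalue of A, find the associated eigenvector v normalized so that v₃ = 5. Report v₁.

A − 1I = [[0, 1, 0], [0, 0, 0], [5, 1, -5]].
Solving (A − 1I)v = 0 gives the eigenspace spanned by (5, 0, 5).
With v₃ = 5, v = (5, 0, 5), so v₁ = 5.

5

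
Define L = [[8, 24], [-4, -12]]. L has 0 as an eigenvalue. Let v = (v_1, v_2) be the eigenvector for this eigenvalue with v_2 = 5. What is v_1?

L = [[8, 24], [-4, -12]].
Solving (L)v = 0 gives the eigenspace spanned by (-15, 5).
With v_2 = 5, v = (-15, 5), so v_1 = -15.

-15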